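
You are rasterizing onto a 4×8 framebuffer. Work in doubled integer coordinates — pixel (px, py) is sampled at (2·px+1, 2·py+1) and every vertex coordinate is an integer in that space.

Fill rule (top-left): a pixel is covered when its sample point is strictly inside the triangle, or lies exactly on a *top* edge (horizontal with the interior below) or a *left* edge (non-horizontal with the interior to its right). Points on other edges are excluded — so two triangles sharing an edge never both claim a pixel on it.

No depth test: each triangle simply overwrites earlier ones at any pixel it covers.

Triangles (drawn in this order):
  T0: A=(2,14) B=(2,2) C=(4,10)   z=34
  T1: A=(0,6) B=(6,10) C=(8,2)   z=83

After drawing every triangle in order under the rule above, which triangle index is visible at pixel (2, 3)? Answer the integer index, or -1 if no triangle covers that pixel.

T0:
  2·area = 24
  edge (2, 14)→(2, 2): d=(0,-12) top-left  bias=+0
  edge (2, 2)→(4, 10): d=(2,8) right/bottom  bias=-1
  edge (4, 10)→(2, 14): d=(-2,4) right/bottom  bias=-1
    (1,3)@(3, 7): e=[12,2,10] → X
    (2,3)@(5, 7): e=[36,-14,2] → .
    (1,4)@(3, 9): e=[12,6,6] → X
    (2,4)@(5, 9): e=[36,-10,-2] → .
    (1,5)@(3, 11): e=[12,10,2] → X
    (2,5)@(5, 11): e=[36,-6,-6] → .
    (1,6)@(3, 13): e=[12,14,-2] → .
  covered (3 px):
    . . . .
    . . . .
    . . . .
    . X . .
    . X . .
    . X . .
    . . . .
    . . . .
T1:
  2·area = 56  (B↔C swapped to make it positive)
  edge (0, 6)→(8, 2): d=(8,-4) top-left  bias=+0
  edge (8, 2)→(6, 10): d=(-2,8) right/bottom  bias=-1
  edge (6, 10)→(0, 6): d=(-6,-4) top-left  bias=+0
    (3,1)@(7, 3): e=[4,6,46] → X
    (1,2)@(3, 5): e=[4,34,18] → X
    (2,2)@(5, 5): e=[12,18,26] → X
    (1,3)@(3, 7): e=[20,30,6] → X
    (3,3)@(7, 7): e=[36,-2,22] → .
    (1,4)@(3, 9): e=[36,26,-6] → .
    (2,4)@(5, 9): e=[44,10,2] → X
    (3,4)@(7, 9): e=[52,-6,10] → .
    (2,5)@(5, 11): e=[60,6,-10] → .
  covered (7 px):
    . . . .
    . . . X
    . X X X
    . X X .
    . . X .
    . . . .
    . . . .
    . . . .

Z-buffer (winner per pixel, '.' = empty):
  . . . .
  . . . 1
  . 1 1 1
  . 1 1 .
  . 0 1 .
  . 0 . .
  . . . .
  . . . .

Result: 1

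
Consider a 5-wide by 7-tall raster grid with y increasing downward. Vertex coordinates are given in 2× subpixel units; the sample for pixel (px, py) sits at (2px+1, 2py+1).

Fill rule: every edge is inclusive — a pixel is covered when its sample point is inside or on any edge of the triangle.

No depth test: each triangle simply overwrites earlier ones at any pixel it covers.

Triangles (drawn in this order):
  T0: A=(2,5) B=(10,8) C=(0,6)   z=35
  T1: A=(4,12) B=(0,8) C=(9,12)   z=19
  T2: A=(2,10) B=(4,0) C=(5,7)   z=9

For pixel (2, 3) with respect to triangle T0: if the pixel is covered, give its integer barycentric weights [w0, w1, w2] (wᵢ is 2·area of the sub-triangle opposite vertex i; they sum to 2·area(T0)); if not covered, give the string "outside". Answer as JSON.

T0:
  2·area = 14
  edge (2, 5)→(10, 8): d=(8,3) inclusive
  edge (10, 8)→(0, 6): d=(-10,-2) inclusive
  edge (0, 6)→(2, 5): d=(2,-1) inclusive
    (2,3)@(5, 7): e=[7,0,7] → X  [on edge]
    (3,3)@(7, 7): e=[1,4,9] → X
    (4,3)@(9, 7): e=[-5,8,11] → .
    (2,4)@(5, 9): e=[23,-20,11] → .
    (3,4)@(7, 9): e=[17,-16,13] → .
  covered (2 px):
    . . . . .
    . . . . .
    . . . . .
    . . X X .
    . . . . .
    . . . . .
    . . . . .
T1:
  2·area = 20
  edge (4, 12)→(0, 8): d=(-4,-4) inclusive
  edge (0, 8)→(9, 12): d=(9,4) inclusive
  edge (9, 12)→(4, 12): d=(-5,0) inclusive
    (0,4)@(1, 9): e=[0,5,15] → X  [on edge]
    (1,4)@(3, 9): e=[8,-3,15] → .
    (0,5)@(1, 11): e=[-8,23,5] → .
    (1,5)@(3, 11): e=[0,15,5] → X  [on edge]
    (2,5)@(5, 11): e=[8,7,5] → X
    (3,5)@(7, 11): e=[16,-1,5] → .
    (1,6)@(3, 13): e=[-8,33,-5] → .
    (2,6)@(5, 13): e=[0,25,-5] → .  [on edge]
  covered (3 px):
    . . . . .
    . . . . .
    . . . . .
    . . . . .
    X . . . .
    . X X . .
    . . . . .
T2:
  2·area = 24
  edge (2, 10)→(4, 0): d=(2,-10) inclusive
  edge (4, 0)→(5, 7): d=(1,7) inclusive
  edge (5, 7)→(2, 10): d=(-3,3) inclusive
    (4,1)@(9, 3): e=[56,-32,0] → .  [on edge]
    (1,2)@(3, 5): e=[0,12,12] → X  [on edge]
    (2,2)@(5, 5): e=[20,-2,6] → .
    (3,2)@(7, 5): e=[40,-16,0] → .  [on edge]
    (1,3)@(3, 7): e=[4,14,6] → X
    (2,3)@(5, 7): e=[24,0,0] → X  [on edge]
    (3,3)@(7, 7): e=[44,-14,-6] → .
    (1,4)@(3, 9): e=[8,16,0] → X  [on edge]
    (2,4)@(5, 9): e=[28,2,-6] → .
    (0,5)@(1, 11): e=[-8,32,0] → .  [on edge]
    (1,5)@(3, 11): e=[12,18,-6] → .
  covered (4 px):
    . . . . .
    . . . . .
    . X . . .
    . X X . .
    . X . . .
    . . . . .
    . . . . .

Result: [0,7,7]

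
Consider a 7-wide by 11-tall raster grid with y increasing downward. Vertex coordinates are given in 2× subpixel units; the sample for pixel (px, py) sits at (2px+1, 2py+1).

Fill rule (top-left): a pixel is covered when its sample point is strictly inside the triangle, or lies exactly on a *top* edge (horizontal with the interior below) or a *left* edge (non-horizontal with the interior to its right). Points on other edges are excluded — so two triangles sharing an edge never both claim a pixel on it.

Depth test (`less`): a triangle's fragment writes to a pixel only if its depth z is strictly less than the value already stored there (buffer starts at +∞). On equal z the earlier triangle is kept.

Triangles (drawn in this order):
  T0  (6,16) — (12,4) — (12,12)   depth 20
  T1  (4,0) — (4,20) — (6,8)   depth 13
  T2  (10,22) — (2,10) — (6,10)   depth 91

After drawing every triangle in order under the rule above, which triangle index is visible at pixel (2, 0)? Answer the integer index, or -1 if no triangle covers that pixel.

T0:
  2·area = 48
  edge (6, 16)→(12, 4): d=(6,-12) top-left  bias=+0
  edge (12, 4)→(12, 12): d=(0,8) right/bottom  bias=-1
  edge (12, 12)→(6, 16): d=(-6,4) right/bottom  bias=-1
    (5,3)@(11, 7): e=[6,8,34] → █
    (6,3)@(13, 7): e=[30,-8,26] → ·
    (5,4)@(11, 9): e=[18,8,22] → █
    (6,4)@(13, 9): e=[42,-8,14] → ·
    (4,5)@(9, 11): e=[6,24,18] → █
    (6,5)@(13, 11): e=[54,-8,2] → ·
    (4,6)@(9, 13): e=[18,24,6] → █
    (5,6)@(11, 13): e=[42,8,-2] → ·
    (3,7)@(7, 15): e=[6,40,2] → █
    (4,7)@(9, 15): e=[30,24,-6] → ·
    (3,8)@(7, 17): e=[18,40,-10] → ·
  covered (6 px):
    · · · · · · ·
    · · · · · · ·
    · · · · · · ·
    · · · · · █ ·
    · · · · · █ ·
    · · · · █ █ ·
    · · · · █ · ·
    · · · █ · · ·
    · · · · · · ·
    · · · · · · ·
    · · · · · · ·
T1:
  2·area = 40  (B↔C swapped to make it positive)
  edge (4, 0)→(6, 8): d=(2,8) right/bottom  bias=-1
  edge (6, 8)→(4, 20): d=(-2,12) right/bottom  bias=-1
  edge (4, 20)→(4, 0): d=(0,-20) top-left  bias=+0
    (2,2)@(5, 5): e=[2,18,20] → █
    (3,2)@(7, 5): e=[-14,-6,60] → ·
    (2,3)@(5, 7): e=[6,14,20] → █
    (3,3)@(7, 7): e=[-10,-10,60] → ·
    (2,4)@(5, 9): e=[10,10,20] → █
    (3,4)@(7, 9): e=[-6,-14,60] → ·
    (2,5)@(5, 11): e=[14,6,20] → █
    (3,5)@(7, 11): e=[-2,-18,60] → ·
    (2,6)@(5, 13): e=[18,2,20] → █
    (3,6)@(7, 13): e=[2,-22,60] → ·
    (2,7)@(5, 15): e=[22,-2,20] → ·
  covered (5 px):
    · · · · · · ·
    · · · · · · ·
    · · █ · · · ·
    · · █ · · · ·
    · · █ · · · ·
    · · █ · · · ·
    · · █ · · · ·
    · · · · · · ·
    · · · · · · ·
    · · · · · · ·
    · · · · · · ·
T2:
  2·area = 48
  edge (10, 22)→(2, 10): d=(-8,-12) top-left  bias=+0
  edge (2, 10)→(6, 10): d=(4,0) top-left  bias=+0
  edge (6, 10)→(10, 22): d=(4,12) right/bottom  bias=-1
    (1,0)@(3, 1): e=[84,-36,0] → ·  [on edge]
    (2,3)@(5, 7): e=[60,-12,0] → ·  [on edge]
    (1,5)@(3, 11): e=[4,4,40] → █
    (2,5)@(5, 11): e=[28,4,16] → █
    (3,5)@(7, 11): e=[52,4,-8] → ·
    (1,6)@(3, 13): e=[-12,12,48] → ·
    (2,6)@(5, 13): e=[12,12,24] → █
    (3,6)@(7, 13): e=[36,12,0] → ·  [on edge]
    (2,7)@(5, 15): e=[-4,20,32] → ·
    (3,7)@(7, 15): e=[20,20,8] → █
    (4,7)@(9, 15): e=[44,20,-16] → ·
    (3,8)@(7, 17): e=[4,28,16] → █
    (4,9)@(9, 19): e=[12,36,0] → ·  [on edge]
  covered (5 px):
    · · · · · · ·
    · · · · · · ·
    · · · · · · ·
    · · · · · · ·
    · · · · · · ·
    · █ █ · · · ·
    · · █ · · · ·
    · · · █ · · ·
    · · · █ · · ·
    · · · · · · ·
    · · · · · · ·

Z-buffer (winner per pixel, '.' = empty):
  . . . . . . .
  . . . . . . .
  . . 1 . . . .
  . . 1 . . 0 .
  . . 1 . . 0 .
  . 2 1 . 0 0 .
  . . 1 . 0 . .
  . . . 0 . . .
  . . . 2 . . .
  . . . . . . .
  . . . . . . .

Answer: -1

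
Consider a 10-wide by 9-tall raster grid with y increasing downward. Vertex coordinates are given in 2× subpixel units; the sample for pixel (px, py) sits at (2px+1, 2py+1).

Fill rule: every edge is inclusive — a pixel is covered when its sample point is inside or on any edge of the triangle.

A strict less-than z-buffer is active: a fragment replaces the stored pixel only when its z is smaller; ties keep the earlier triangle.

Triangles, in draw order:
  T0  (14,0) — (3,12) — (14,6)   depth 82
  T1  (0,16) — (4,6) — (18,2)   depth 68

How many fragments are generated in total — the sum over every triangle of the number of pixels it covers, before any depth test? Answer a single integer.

T0:
  2·area = 66  (B↔C swapped to make it positive)
  edge (14, 0)→(14, 6): d=(0,6) inclusive
  edge (14, 6)→(3, 12): d=(-11,6) inclusive
  edge (3, 12)→(14, 0): d=(11,-12) inclusive
    (6,1)@(13, 3): e=[6,39,21] → █
    (7,1)@(15, 3): e=[-6,27,45] → ·
    (5,2)@(11, 5): e=[18,29,19] → █
    (7,2)@(15, 5): e=[-6,5,67] → ·
    (4,3)@(9, 7): e=[30,19,17] → █
    (6,3)@(13, 7): e=[6,-5,65] → ·
    (3,4)@(7, 9): e=[42,9,15] → █
    (4,4)@(9, 9): e=[30,-3,39] → ·
    (5,4)@(11, 9): e=[18,-15,63] → ·
    (3,5)@(7, 11): e=[42,-13,37] → ·
  covered (6 px):
    · · · · · · · · · ·
    · · · · · · █ · · ·
    · · · · · █ █ · · ·
    · · · · █ █ · · · ·
    · · · █ · · · · · ·
    · · · · · · · · · ·
    · · · · · · · · · ·
    · · · · · · · · · ·
    · · · · · · · · · ·
T1:
  2·area = 124
  edge (0, 16)→(4, 6): d=(4,-10) inclusive
  edge (4, 6)→(18, 2): d=(14,-4) inclusive
  edge (18, 2)→(0, 16): d=(-18,14) inclusive
    (7,1)@(15, 3): e=[98,2,24] → █
    (8,1)@(17, 3): e=[118,10,-4] → ·
    (4,2)@(9, 5): e=[46,6,72] → █
    (5,2)@(11, 5): e=[66,14,44] → █
    (6,2)@(13, 5): e=[86,22,16] → █
    (7,2)@(15, 5): e=[106,30,-12] → ·
    (2,3)@(5, 7): e=[14,18,92] → █
    (3,3)@(7, 7): e=[34,26,64] → █
    (6,3)@(13, 7): e=[94,50,-20] → ·
    (1,4)@(3, 9): e=[2,38,84] → █
    (4,4)@(9, 9): e=[62,62,0] → █  [on edge]
    (5,4)@(11, 9): e=[82,70,-28] → ·
  covered (16 px):
    · · · · · · · · · ·
    · · · · · · · █ · ·
    · · · · █ █ █ · · ·
    · · █ █ █ █ · · · ·
    · █ █ █ █ · · · · ·
    · █ █ · · · · · · ·
    · █ · · · · · · · ·
    █ · · · · · · · · ·
    · · · · · · · · · ·

Result: 22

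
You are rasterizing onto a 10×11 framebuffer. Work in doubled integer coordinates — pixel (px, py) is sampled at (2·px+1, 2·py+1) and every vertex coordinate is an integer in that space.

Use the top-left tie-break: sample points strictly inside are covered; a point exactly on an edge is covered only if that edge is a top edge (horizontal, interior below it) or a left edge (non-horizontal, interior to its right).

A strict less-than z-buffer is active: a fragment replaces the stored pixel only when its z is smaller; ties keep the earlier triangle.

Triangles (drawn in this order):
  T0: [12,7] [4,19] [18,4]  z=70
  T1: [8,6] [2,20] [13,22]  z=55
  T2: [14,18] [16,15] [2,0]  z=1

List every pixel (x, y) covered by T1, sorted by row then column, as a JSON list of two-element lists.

T0:
  2·area = 48  (B↔C swapped to make it positive)
  edge (12, 7)→(18, 4): d=(6,-3) top-left  bias=+0
  edge (18, 4)→(4, 19): d=(-14,15) right/bottom  bias=-1
  edge (4, 19)→(12, 7): d=(8,-12) top-left  bias=+0
    (8,2)@(17, 5): e=[3,1,44] → X
    (9,2)@(19, 5): e=[9,-29,68] → .
    (6,3)@(13, 7): e=[3,33,12] → X
    (7,3)@(15, 7): e=[9,3,36] → X
    (8,3)@(17, 7): e=[15,-27,60] → .
    (5,4)@(11, 9): e=[9,35,4] → X
    (7,4)@(15, 9): e=[21,-25,52] → .
    (5,5)@(11, 11): e=[21,7,20] → X
    (6,5)@(13, 11): e=[27,-23,44] → .
    (4,6)@(9, 13): e=[27,9,12] → X
    (5,6)@(11, 13): e=[33,-21,36] → .
    (3,7)@(7, 15): e=[33,11,4] → X
  covered (8 px):
    . . . . . . . . . .
    . . . . . . . . . .
    . . . . . . . . X .
    . . . . . . X X . .
    . . . . . X X . . .
    . . . . . X . . . .
    . . . . X . . . . .
    . . . X . . . . . .
    . . . . . . . . . .
    . . . . . . . . . .
    . . . . . . . . . .
T1:
  2·area = 166  (B↔C swapped to make it positive)
  edge (8, 6)→(13, 22): d=(5,16) right/bottom  bias=-1
  edge (13, 22)→(2, 20): d=(-11,-2) top-left  bias=+0
  edge (2, 20)→(8, 6): d=(6,-14) top-left  bias=+0
    (3,4)@(7, 9): e=[31,131,4] → X
    (4,4)@(9, 9): e=[-1,135,32] → .
    (3,5)@(7, 11): e=[41,109,16] → X
    (4,5)@(9, 11): e=[9,113,44] → X
    (5,5)@(11, 11): e=[-23,117,72] → .
    (2,6)@(5, 13): e=[83,83,0] → X  [on edge]
    (5,6)@(11, 13): e=[-13,95,84] → .
    (2,7)@(5, 15): e=[93,61,12] → X
    (5,7)@(11, 15): e=[-3,73,96] → .
    (2,8)@(5, 17): e=[103,39,24] → X
    (5,8)@(11, 17): e=[7,51,108] → X
    (6,8)@(13, 17): e=[-25,55,136] → .
  covered (20 px):
    . . . . . . . . . .
    . . . . . . . . . .
    . . . . . . . . . .
    . . . . . . . . . .
    . . . X . . . . . .
    . . . X X . . . . .
    . . X X X . . . . .
    . . X X X . . . . .
    . . X X X X . . . .
    . X X X X X . . . .
    . . . . X X . . . .
T2:
  2·area = 72  (B↔C swapped to make it positive)
  edge (14, 18)→(2, 0): d=(-12,-18) top-left  bias=+0
  edge (2, 0)→(16, 15): d=(14,15) right/bottom  bias=-1
  edge (16, 15)→(14, 18): d=(-2,3) right/bottom  bias=-1
    (3,3)@(7, 7): e=[6,23,43] → X
    (4,3)@(9, 7): e=[42,-7,37] → .
    (3,4)@(7, 9): e=[-18,51,39] → .
    (4,4)@(9, 9): e=[18,21,33] → X
    (5,4)@(11, 9): e=[54,-9,27] → .
    (4,5)@(9, 11): e=[-6,49,29] → .
    (5,5)@(11, 11): e=[30,19,23] → X
    (6,5)@(13, 11): e=[66,-11,17] → .
    (5,6)@(11, 13): e=[6,47,19] → X
    (6,6)@(13, 13): e=[42,17,13] → X
    (7,6)@(15, 13): e=[78,-13,7] → .
    (5,7)@(11, 15): e=[-18,75,15] → .
  covered (7 px):
    . . . . . . . . . .
    . . . . . . . . . .
    . . . . . . . . . .
    . . . X . . . . . .
    . . . . X . . . . .
    . . . . . X . . . .
    . . . . . X X . . .
    . . . . . . X X . .
    . . . . . . . . . .
    . . . . . . . . . .
    . . . . . . . . . .

Final: [[3,4],[3,5],[4,5],[2,6],[3,6],[4,6],[2,7],[3,7],[4,7],[2,8],[3,8],[4,8],[5,8],[1,9],[2,9],[3,9],[4,9],[5,9],[4,10],[5,10]]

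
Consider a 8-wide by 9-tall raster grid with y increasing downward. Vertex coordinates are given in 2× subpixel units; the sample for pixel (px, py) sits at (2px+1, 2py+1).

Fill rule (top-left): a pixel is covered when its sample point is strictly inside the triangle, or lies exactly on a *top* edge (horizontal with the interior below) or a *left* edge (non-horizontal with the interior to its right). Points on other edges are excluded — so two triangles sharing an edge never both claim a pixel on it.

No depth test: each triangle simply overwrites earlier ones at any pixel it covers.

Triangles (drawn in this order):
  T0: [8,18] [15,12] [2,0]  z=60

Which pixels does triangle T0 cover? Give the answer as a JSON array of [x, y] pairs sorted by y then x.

T0:
  2·area = 162  (B↔C swapped to make it positive)
  edge (8, 18)→(2, 0): d=(-6,-18) top-left  bias=+0
  edge (2, 0)→(15, 12): d=(13,12) right/bottom  bias=-1
  edge (15, 12)→(8, 18): d=(-7,6) right/bottom  bias=-1
    (1,0)@(3, 1): e=[12,1,149] → #
    (2,0)@(5, 1): e=[48,-23,137] → ·
    (1,1)@(3, 3): e=[0,27,135] → #  [on edge]
    (2,1)@(5, 3): e=[36,3,123] → #
    (3,1)@(7, 3): e=[72,-21,111] → ·
    (1,2)@(3, 5): e=[-12,53,121] → ·
    (2,2)@(5, 5): e=[24,29,109] → #
    (3,2)@(7, 5): e=[60,5,97] → #
    (4,2)@(9, 5): e=[96,-19,85] → ·
    (2,3)@(5, 7): e=[12,55,95] → #
    (4,3)@(9, 7): e=[84,7,71] → #
    (5,3)@(11, 7): e=[120,-17,59] → ·
    (2,4)@(5, 9): e=[0,81,81] → #  [on edge]
    (3,7)@(7, 15): e=[0,135,27] → #  [on edge]
  covered (24 px):
    · # · · · · · ·
    · # # · · · · ·
    · · # # · · · ·
    · · # # # · · ·
    · · # # # # · ·
    · · · # # # # ·
    · · · # # # # ·
    · · · # # # · ·
    · · · · # · · ·

Answer: [[1,0],[1,1],[2,1],[2,2],[3,2],[2,3],[3,3],[4,3],[2,4],[3,4],[4,4],[5,4],[3,5],[4,5],[5,5],[6,5],[3,6],[4,6],[5,6],[6,6],[3,7],[4,7],[5,7],[4,8]]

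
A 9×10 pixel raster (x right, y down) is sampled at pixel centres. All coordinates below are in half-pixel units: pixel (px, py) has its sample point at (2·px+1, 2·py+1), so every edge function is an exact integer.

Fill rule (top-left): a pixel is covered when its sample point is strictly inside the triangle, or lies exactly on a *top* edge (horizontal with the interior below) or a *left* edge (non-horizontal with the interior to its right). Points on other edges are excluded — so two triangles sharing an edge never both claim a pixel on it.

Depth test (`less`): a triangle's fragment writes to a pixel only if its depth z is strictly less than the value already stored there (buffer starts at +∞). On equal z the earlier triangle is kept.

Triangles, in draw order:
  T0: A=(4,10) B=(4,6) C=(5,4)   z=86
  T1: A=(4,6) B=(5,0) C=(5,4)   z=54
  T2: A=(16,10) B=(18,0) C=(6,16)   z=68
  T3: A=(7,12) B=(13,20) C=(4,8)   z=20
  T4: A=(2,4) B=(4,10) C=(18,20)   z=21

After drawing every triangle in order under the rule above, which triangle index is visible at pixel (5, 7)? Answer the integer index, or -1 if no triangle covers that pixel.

T0:
  2·area = 4
  edge (4, 10)→(4, 6): d=(0,-4) top-left  bias=+0
  edge (4, 6)→(5, 4): d=(1,-2) top-left  bias=+0
  edge (5, 4)→(4, 10): d=(-1,6) right/bottom  bias=-1
  covered (0 px):
    · · · · · · · · ·
    · · · · · · · · ·
    · · · · · · · · ·
    · · · · · · · · ·
    · · · · · · · · ·
    · · · · · · · · ·
    · · · · · · · · ·
    · · · · · · · · ·
    · · · · · · · · ·
    · · · · · · · · ·
T1:
  2·area = 4
  edge (4, 6)→(5, 0): d=(1,-6) top-left  bias=+0
  edge (5, 0)→(5, 4): d=(0,4) right/bottom  bias=-1
  edge (5, 4)→(4, 6): d=(-1,2) right/bottom  bias=-1
    (2,0)@(5, 1): e=[1,0,3] → ·  [on edge]
    (2,1)@(5, 3): e=[3,0,1] → ·  [on edge]
    (2,2)@(5, 5): e=[5,0,-1] → ·  [on edge]
    (2,3)@(5, 7): e=[7,0,-3] → ·  [on edge]
    (2,4)@(5, 9): e=[9,0,-5] → ·  [on edge]
    (2,5)@(5, 11): e=[11,0,-7] → ·  [on edge]
    (2,6)@(5, 13): e=[13,0,-9] → ·  [on edge]
    (2,7)@(5, 15): e=[15,0,-11] → ·  [on edge]
    (2,8)@(5, 17): e=[17,0,-13] → ·  [on edge]
    (2,9)@(5, 19): e=[19,0,-15] → ·  [on edge]
  covered (0 px):
    · · · · · · · · ·
    · · · · · · · · ·
    · · · · · · · · ·
    · · · · · · · · ·
    · · · · · · · · ·
    · · · · · · · · ·
    · · · · · · · · ·
    · · · · · · · · ·
    · · · · · · · · ·
    · · · · · · · · ·
T2:
  2·area = 88  (B↔C swapped to make it positive)
  edge (16, 10)→(6, 16): d=(-10,6) right/bottom  bias=-1
  edge (6, 16)→(18, 0): d=(12,-16) top-left  bias=+0
  edge (18, 0)→(16, 10): d=(-2,10) right/bottom  bias=-1
    (8,1)@(17, 3): e=[64,20,4] → #
    (7,2)@(15, 5): e=[56,12,20] → #
    (8,2)@(17, 5): e=[44,44,0] → ·  [on edge]
    (6,3)@(13, 7): e=[48,4,36] → #
    (8,3)@(17, 7): e=[24,68,-4] → ·
    (6,4)@(13, 9): e=[28,28,32] → #
    (8,4)@(17, 9): e=[4,92,-8] → ·
    (5,5)@(11, 11): e=[20,20,48] → #
    (7,5)@(15, 11): e=[-4,84,8] → ·
    (4,6)@(9, 13): e=[12,12,64] → #
    (5,6)@(11, 13): e=[0,44,44] → ·  [on edge]
    (6,6)@(13, 13): e=[-12,76,24] → ·
    (7,7)@(15, 15): e=[-44,132,0] → ·  [on edge]
    (0,9)@(1, 19): e=[0,-44,132] → ·  [on edge]
  covered (10 px):
    · · · · · · · · ·
    · · · · · · · · #
    · · · · · · · # ·
    · · · · · · # # ·
    · · · · · · # # ·
    · · · · · # # · ·
    · · · · # · · · ·
    · · · # · · · · ·
    · · · · · · · · ·
    · · · · · · · · ·
T3:
  degenerate (2·area = 0) — covers nothing
T4:
  2·area = 64  (B↔C swapped to make it positive)
  edge (2, 4)→(18, 20): d=(16,16) right/bottom  bias=-1
  edge (18, 20)→(4, 10): d=(-14,-10) top-left  bias=+0
  edge (4, 10)→(2, 4): d=(-2,-6) top-left  bias=+0
    (0,0)@(1, 1): e=[-32,96,0] → ·  [on edge]
    (0,1)@(1, 3): e=[0,68,-4] → ·  [on edge]
    (1,2)@(3, 5): e=[0,60,4] → ·  [on edge]
    (1,3)@(3, 7): e=[32,32,0] → #  [on edge]
    (2,3)@(5, 7): e=[0,52,12] → ·  [on edge]
    (1,4)@(3, 9): e=[64,4,-4] → ·
    (2,4)@(5, 9): e=[32,24,8] → #
    (3,4)@(7, 9): e=[0,44,20] → ·  [on edge]
    (2,5)@(5, 11): e=[64,-4,4] → ·
    (3,5)@(7, 11): e=[32,16,16] → #
    (4,5)@(9, 11): e=[0,36,28] → ·  [on edge]
    (2,6)@(5, 13): e=[96,-32,0] → ·  [on edge]
    (5,6)@(11, 13): e=[0,28,36] → ·  [on edge]
    (5,7)@(11, 15): e=[32,0,32] → #  [on edge]
    (6,7)@(13, 15): e=[0,20,44] → ·  [on edge]
    (7,8)@(15, 17): e=[0,12,52] → ·  [on edge]
    (3,9)@(7, 19): e=[160,-96,0] → ·  [on edge]
    (8,9)@(17, 19): e=[0,4,60] → ·  [on edge]
  covered (5 px):
    · · · · · · · · ·
    · · · · · · · · ·
    · · · · · · · · ·
    · # · · · · · · ·
    · · # · · · · · ·
    · · · # · · · · ·
    · · · · # · · · ·
    · · · · · # · · ·
    · · · · · · · · ·
    · · · · · · · · ·

Z-buffer (winner per pixel, '.' = empty):
  . . . . . . . . .
  . . . . . . . . 2
  . . . . . . . 2 .
  . 4 . . . . 2 2 .
  . . 4 . . . 2 2 .
  . . . 4 . 2 2 . .
  . . . . 4 . . . .
  . . . 2 . 4 . . .
  . . . . . . . . .
  . . . . . . . . .

Result: 4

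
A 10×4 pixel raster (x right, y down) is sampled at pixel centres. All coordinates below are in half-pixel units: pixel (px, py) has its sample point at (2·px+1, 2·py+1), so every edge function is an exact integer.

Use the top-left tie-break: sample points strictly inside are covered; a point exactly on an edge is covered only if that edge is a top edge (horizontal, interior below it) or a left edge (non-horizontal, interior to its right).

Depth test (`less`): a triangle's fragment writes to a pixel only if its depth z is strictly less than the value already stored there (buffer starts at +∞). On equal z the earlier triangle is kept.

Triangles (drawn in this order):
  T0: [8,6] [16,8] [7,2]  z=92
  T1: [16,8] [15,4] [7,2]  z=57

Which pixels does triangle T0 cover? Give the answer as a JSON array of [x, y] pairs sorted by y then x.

T0:
  2·area = 30  (B↔C swapped to make it positive)
  edge (8, 6)→(7, 2): d=(-1,-4) top-left  bias=+0
  edge (7, 2)→(16, 8): d=(9,6) right/bottom  bias=-1
  edge (16, 8)→(8, 6): d=(-8,-2) top-left  bias=+0
    (4,2)@(9, 5): e=[5,15,10] → #
    (5,2)@(11, 5): e=[13,3,14] → #
    (6,2)@(13, 5): e=[21,-9,18] → ·
    (4,3)@(9, 7): e=[3,33,-6] → ·
    (5,3)@(11, 7): e=[11,21,-2] → ·
    (6,3)@(13, 7): e=[19,9,2] → #
    (7,3)@(15, 7): e=[27,-3,6] → ·
  covered (3 px):
    · · · · · · · · · ·
    · · · · · · · · · ·
    · · · · # # · · · ·
    · · · · · · # · · ·
T1:
  2·area = 30  (B↔C swapped to make it positive)
  edge (16, 8)→(7, 2): d=(-9,-6) top-left  bias=+0
  edge (7, 2)→(15, 4): d=(8,2) right/bottom  bias=-1
  edge (15, 4)→(16, 8): d=(1,4) right/bottom  bias=-1
    (1,0)@(3, 1): e=[-15,0,45] → ·  [on edge]
    (4,1)@(9, 3): e=[3,4,23] → #
    (5,1)@(11, 3): e=[15,0,15] → ·  [on edge]
    (4,2)@(9, 5): e=[-15,20,25] → ·
    (6,2)@(13, 5): e=[9,12,9] → #
    (7,2)@(15, 5): e=[21,8,1] → #
    (8,2)@(17, 5): e=[33,4,-7] → ·
    (9,2)@(19, 5): e=[45,0,-15] → ·  [on edge]
    (6,3)@(13, 7): e=[-9,28,11] → ·
    (7,3)@(15, 7): e=[3,24,3] → #
    (8,3)@(17, 7): e=[15,20,-5] → ·
  covered (4 px):
    · · · · · · · · · ·
    · · · · # · · · · ·
    · · · · · · # # · ·
    · · · · · · · # · ·

Answer: [[4,2],[5,2],[6,3]]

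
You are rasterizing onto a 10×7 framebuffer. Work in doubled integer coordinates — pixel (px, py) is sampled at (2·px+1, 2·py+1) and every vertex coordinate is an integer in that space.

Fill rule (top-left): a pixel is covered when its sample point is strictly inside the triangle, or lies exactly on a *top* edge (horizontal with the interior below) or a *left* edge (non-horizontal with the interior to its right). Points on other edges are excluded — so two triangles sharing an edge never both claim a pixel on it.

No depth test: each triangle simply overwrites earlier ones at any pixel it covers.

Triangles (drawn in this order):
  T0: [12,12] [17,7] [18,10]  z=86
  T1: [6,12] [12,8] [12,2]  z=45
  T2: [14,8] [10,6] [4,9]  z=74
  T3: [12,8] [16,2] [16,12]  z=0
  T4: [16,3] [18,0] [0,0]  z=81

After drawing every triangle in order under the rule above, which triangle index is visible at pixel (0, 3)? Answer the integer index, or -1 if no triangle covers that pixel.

T0:
  2·area = 20
  edge (12, 12)→(17, 7): d=(5,-5) top-left  bias=+0
  edge (17, 7)→(18, 10): d=(1,3) right/bottom  bias=-1
  edge (18, 10)→(12, 12): d=(-6,2) right/bottom  bias=-1
    (7,0)@(15, 1): e=[-40,0,60] → ·  [on edge]
    (9,2)@(19, 5): e=[0,-8,28] → ·  [on edge]
    (8,3)@(17, 7): e=[0,0,20] → ·  [on edge]
    (7,4)@(15, 9): e=[0,8,12] → █  [on edge]
    (8,4)@(17, 9): e=[10,2,8] → █
    (9,4)@(19, 9): e=[20,-4,4] → ·
    (6,5)@(13, 11): e=[0,16,4] → █  [on edge]
    (7,5)@(15, 11): e=[10,10,0] → ·  [on edge]
    (8,5)@(17, 11): e=[20,4,-4] → ·
    (4,6)@(9, 13): e=[-10,30,0] → ·  [on edge]
    (5,6)@(11, 13): e=[0,24,-4] → ·  [on edge]
    (6,6)@(13, 13): e=[10,18,-8] → ·
    (9,6)@(19, 13): e=[40,0,-20] → ·  [on edge]
  covered (3 px):
    · · · · · · · · · ·
    · · · · · · · · · ·
    · · · · · · · · · ·
    · · · · · · · · · ·
    · · · · · · · █ █ ·
    · · · · · · █ · · ·
    · · · · · · · · · ·
T1:
  2·area = 36  (B↔C swapped to make it positive)
  edge (6, 12)→(12, 2): d=(6,-10) top-left  bias=+0
  edge (12, 2)→(12, 8): d=(0,6) right/bottom  bias=-1
  edge (12, 8)→(6, 12): d=(-6,4) right/bottom  bias=-1
    (5,2)@(11, 5): e=[8,6,22] → █
    (6,2)@(13, 5): e=[28,-6,14] → ·
    (4,3)@(9, 7): e=[0,18,18] → █  [on edge]
    (6,3)@(13, 7): e=[40,-6,2] → ·
    (4,4)@(9, 9): e=[12,18,6] → █
    (5,4)@(11, 9): e=[32,6,-2] → ·
    (3,5)@(7, 11): e=[4,30,2] → █
    (4,5)@(9, 11): e=[24,18,-6] → ·
    (3,6)@(7, 13): e=[16,30,-10] → ·
  covered (5 px):
    · · · · · · · · · ·
    · · · · · · · · · ·
    · · · · · █ · · · ·
    · · · · █ █ · · · ·
    · · · · █ · · · · ·
    · · · █ · · · · · ·
    · · · · · · · · · ·
T2:
  2·area = 24  (B↔C swapped to make it positive)
  edge (14, 8)→(4, 9): d=(-10,1) right/bottom  bias=-1
  edge (4, 9)→(10, 6): d=(6,-3) top-left  bias=+0
  edge (10, 6)→(14, 8): d=(4,2) right/bottom  bias=-1
    (4,3)@(9, 7): e=[15,3,6] → █
    (5,3)@(11, 7): e=[13,9,2] → █
    (6,3)@(13, 7): e=[11,15,-2] → ·
    (4,4)@(9, 9): e=[-5,15,14] → ·
    (5,4)@(11, 9): e=[-7,21,10] → ·
  covered (2 px):
    · · · · · · · · · ·
    · · · · · · · · · ·
    · · · · · · · · · ·
    · · · · █ █ · · · ·
    · · · · · · · · · ·
    · · · · · · · · · ·
    · · · · · · · · · ·
T3:
  2·area = 40
  edge (12, 8)→(16, 2): d=(4,-6) top-left  bias=+0
  edge (16, 2)→(16, 12): d=(0,10) right/bottom  bias=-1
  edge (16, 12)→(12, 8): d=(-4,-4) top-left  bias=+0
    (2,0)@(5, 1): e=[-70,110,0] → ·  [on edge]
    (3,1)@(7, 3): e=[-50,90,0] → ·  [on edge]
    (4,2)@(9, 5): e=[-30,70,0] → ·  [on edge]
    (7,2)@(15, 5): e=[6,10,24] → █
    (8,2)@(17, 5): e=[18,-10,32] → ·
    (5,3)@(11, 7): e=[-10,50,0] → ·  [on edge]
    (6,3)@(13, 7): e=[2,30,8] → █
    (8,3)@(17, 7): e=[26,-10,24] → ·
    (6,4)@(13, 9): e=[10,30,0] → █  [on edge]
    (8,4)@(17, 9): e=[34,-10,16] → ·
    (6,5)@(13, 11): e=[18,30,-8] → ·
    (7,5)@(15, 11): e=[30,10,0] → █  [on edge]
    (8,6)@(17, 13): e=[50,-10,0] → ·  [on edge]
  covered (6 px):
    · · · · · · · · · ·
    · · · · · · · · · ·
    · · · · · · · █ · ·
    · · · · · · █ █ · ·
    · · · · · · █ █ · ·
    · · · · · · · █ · ·
    · · · · · · · · · ·
T4:
  2·area = 54  (B↔C swapped to make it positive)
  edge (16, 3)→(0, 0): d=(-16,-3) top-left  bias=+0
  edge (0, 0)→(18, 0): d=(18,0) top-left  bias=+0
  edge (18, 0)→(16, 3): d=(-2,3) right/bottom  bias=-1
    (3,0)@(7, 1): e=[5,18,31] → █
    (4,0)@(9, 1): e=[11,18,25] → █
    (5,0)@(11, 1): e=[17,18,19] → █
    (6,0)@(13, 1): e=[23,18,13] → █
    (7,0)@(15, 1): e=[29,18,7] → █
    (8,0)@(17, 1): e=[35,18,1] → █
    (9,0)@(19, 1): e=[41,18,-5] → ·
    (3,1)@(7, 3): e=[-27,54,27] → ·
    (4,1)@(9, 3): e=[-21,54,21] → ·
    (5,1)@(11, 3): e=[-15,54,15] → ·
    (6,1)@(13, 3): e=[-9,54,9] → ·
    (7,1)@(15, 3): e=[-3,54,3] → ·
  covered (6 px):
    · · · █ █ █ █ █ █ ·
    · · · · · · · · · ·
    · · · · · · · · · ·
    · · · · · · · · · ·
    · · · · · · · · · ·
    · · · · · · · · · ·
    · · · · · · · · · ·

Z-buffer (winner per pixel, '.' = empty):
  . . . 4 4 4 4 4 4 .
  . . . . . . . . . .
  . . . . . 1 . 3 . .
  . . . . 2 2 3 3 . .
  . . . . 1 . 3 3 0 .
  . . . 1 . . 0 3 . .
  . . . . . . . . . .

Answer: -1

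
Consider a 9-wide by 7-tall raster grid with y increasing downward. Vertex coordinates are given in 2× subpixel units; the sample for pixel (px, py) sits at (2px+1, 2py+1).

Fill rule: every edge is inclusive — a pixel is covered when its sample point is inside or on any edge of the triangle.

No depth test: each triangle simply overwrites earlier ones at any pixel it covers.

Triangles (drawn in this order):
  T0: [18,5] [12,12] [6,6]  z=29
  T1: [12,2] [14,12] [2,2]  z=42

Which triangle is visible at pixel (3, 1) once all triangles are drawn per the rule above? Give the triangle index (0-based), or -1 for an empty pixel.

T0:
  2·area = 78
  edge (18, 5)→(12, 12): d=(-6,7) inclusive
  edge (12, 12)→(6, 6): d=(-6,-6) inclusive
  edge (6, 6)→(18, 5): d=(12,-1) inclusive
    (0,0)@(1, 1): e=[143,0,-65] → .  [on edge]
    (1,1)@(3, 3): e=[117,0,-39] → .  [on edge]
    (2,2)@(5, 5): e=[91,0,-13] → .  [on edge]
    (3,3)@(7, 7): e=[65,0,13] → X  [on edge]
    (4,3)@(9, 7): e=[51,12,15] → X
    (5,3)@(11, 7): e=[37,24,17] → X
    (6,3)@(13, 7): e=[23,36,19] → X
    (7,3)@(15, 7): e=[9,48,21] → X
    (8,3)@(17, 7): e=[-5,60,23] → .
    (3,4)@(7, 9): e=[53,-12,37] → .
    (4,4)@(9, 9): e=[39,0,39] → X  [on edge]
    (7,4)@(15, 9): e=[-3,36,45] → .
    (5,5)@(11, 11): e=[13,0,65] → X  [on edge]
    (6,6)@(13, 13): e=[-13,0,91] → .  [on edge]
  covered (9 px):
    . . . . . . . . .
    . . . . . . . . .
    . . . . . . . . .
    . . . X X X X X .
    . . . . X X X . .
    . . . . . X . . .
    . . . . . . . . .
T1:
  2·area = 100
  edge (12, 2)→(14, 12): d=(2,10) inclusive
  edge (14, 12)→(2, 2): d=(-12,-10) inclusive
  edge (2, 2)→(12, 2): d=(10,0) inclusive
    (2,1)@(5, 3): e=[72,18,10] → X
    (3,1)@(7, 3): e=[52,38,10] → X
    (4,1)@(9, 3): e=[32,58,10] → X
    (5,1)@(11, 3): e=[12,78,10] → X
    (6,1)@(13, 3): e=[-8,98,10] → .
    (2,2)@(5, 5): e=[76,-6,30] → .
    (3,2)@(7, 5): e=[56,14,30] → X
    (6,2)@(13, 5): e=[-4,74,30] → .
    (3,3)@(7, 7): e=[60,-10,50] → .
    (4,3)@(9, 7): e=[40,10,50] → X
    (6,3)@(13, 7): e=[0,50,50] → X  [on edge]
    (7,3)@(15, 7): e=[-20,70,50] → .
  covered (13 px):
    . . . . . . . . .
    . . X X X X . . .
    . . . X X X . . .
    . . . . X X X . .
    . . . . . X X . .
    . . . . . . X . .
    . . . . . . . . .

Z-buffer (winner per pixel, '.' = empty):
  . . . . . . . . .
  . . 1 1 1 1 . . .
  . . . 1 1 1 . . .
  . . . 0 1 1 1 0 .
  . . . . 0 1 1 . .
  . . . . . 0 1 . .
  . . . . . . . . .

Result: 1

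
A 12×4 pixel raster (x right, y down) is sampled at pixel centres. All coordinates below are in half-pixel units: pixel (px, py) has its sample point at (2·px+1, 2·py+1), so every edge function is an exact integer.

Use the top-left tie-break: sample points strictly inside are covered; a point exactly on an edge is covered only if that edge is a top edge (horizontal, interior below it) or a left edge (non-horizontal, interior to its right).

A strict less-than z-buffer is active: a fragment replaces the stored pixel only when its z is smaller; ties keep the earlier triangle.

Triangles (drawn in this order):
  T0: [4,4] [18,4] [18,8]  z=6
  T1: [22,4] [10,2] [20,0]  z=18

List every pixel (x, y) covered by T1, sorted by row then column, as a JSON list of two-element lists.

T0:
  2·area = 56
  edge (4, 4)→(18, 4): d=(14,0) top-left  bias=+0
  edge (18, 4)→(18, 8): d=(0,4) right/bottom  bias=-1
  edge (18, 8)→(4, 4): d=(-14,-4) top-left  bias=+0
    (4,2)@(9, 5): e=[14,36,6] → █
    (5,2)@(11, 5): e=[14,28,14] → █
    (6,2)@(13, 5): e=[14,20,22] → █
    (7,2)@(15, 5): e=[14,12,30] → █
    (8,2)@(17, 5): e=[14,4,38] → █
    (9,2)@(19, 5): e=[14,-4,46] → ·
    (4,3)@(9, 7): e=[42,36,-22] → ·
    (5,3)@(11, 7): e=[42,28,-14] → ·
    (6,3)@(13, 7): e=[42,20,-6] → ·
    (7,3)@(15, 7): e=[42,12,2] → █
    (9,3)@(19, 7): e=[42,-4,18] → ·
  covered (7 px):
    · · · · · · · · · · · ·
    · · · · · · · · · · · ·
    · · · · █ █ █ █ █ · · ·
    · · · · · · · █ █ · · ·
T1:
  2·area = 44
  edge (22, 4)→(10, 2): d=(-12,-2) top-left  bias=+0
  edge (10, 2)→(20, 0): d=(10,-2) top-left  bias=+0
  edge (20, 0)→(22, 4): d=(2,4) right/bottom  bias=-1
    (7,0)@(15, 1): e=[22,0,22] → █  [on edge]
    (8,0)@(17, 1): e=[26,4,14] → █
    (9,0)@(19, 1): e=[30,8,6] → █
    (10,0)@(21, 1): e=[34,12,-2] → ·
    (2,1)@(5, 3): e=[-22,0,66] → ·  [on edge]
    (7,1)@(15, 3): e=[-2,20,26] → ·
    (8,1)@(17, 3): e=[2,24,18] → █
    (10,1)@(21, 3): e=[10,32,2] → █
    (11,1)@(23, 3): e=[14,36,-6] → ·
    (8,2)@(17, 5): e=[-22,44,22] → ·
    (9,2)@(19, 5): e=[-18,48,14] → ·
    (10,2)@(21, 5): e=[-14,52,6] → ·
  covered (6 px):
    · · · · · · · █ █ █ · ·
    · · · · · · · · █ █ █ ·
    · · · · · · · · · · · ·
    · · · · · · · · · · · ·

Answer: [[7,0],[8,0],[9,0],[8,1],[9,1],[10,1]]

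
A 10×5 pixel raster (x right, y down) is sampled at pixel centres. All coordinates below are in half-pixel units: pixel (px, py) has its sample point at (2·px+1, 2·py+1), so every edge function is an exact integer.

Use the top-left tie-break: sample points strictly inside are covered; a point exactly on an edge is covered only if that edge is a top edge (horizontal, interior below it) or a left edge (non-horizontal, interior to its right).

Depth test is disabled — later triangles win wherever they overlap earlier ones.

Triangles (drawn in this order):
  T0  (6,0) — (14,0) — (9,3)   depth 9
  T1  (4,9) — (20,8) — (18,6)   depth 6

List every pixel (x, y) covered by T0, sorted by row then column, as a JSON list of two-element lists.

T0:
  2·area = 24
  edge (6, 0)→(14, 0): d=(8,0) top-left  bias=+0
  edge (14, 0)→(9, 3): d=(-5,3) right/bottom  bias=-1
  edge (9, 3)→(6, 0): d=(-3,-3) top-left  bias=+0
    (3,0)@(7, 1): e=[8,16,0] → X  [on edge]
    (4,0)@(9, 1): e=[8,10,6] → X
    (5,0)@(11, 1): e=[8,4,12] → X
    (6,0)@(13, 1): e=[8,-2,18] → .
    (3,1)@(7, 3): e=[24,6,-6] → .
    (4,1)@(9, 3): e=[24,0,0] → .  [on edge]
    (5,1)@(11, 3): e=[24,-6,6] → .
    (5,2)@(11, 5): e=[40,-16,0] → .  [on edge]
    (6,3)@(13, 7): e=[56,-32,0] → .  [on edge]
    (7,4)@(15, 9): e=[72,-48,0] → .  [on edge]
  covered (3 px):
    . . . X X X . . . .
    . . . . . . . . . .
    . . . . . . . . . .
    . . . . . . . . . .
    . . . . . . . . . .
T1:
  2·area = 34  (B↔C swapped to make it positive)
  edge (4, 9)→(18, 6): d=(14,-3) top-left  bias=+0
  edge (18, 6)→(20, 8): d=(2,2) right/bottom  bias=-1
  edge (20, 8)→(4, 9): d=(-16,1) right/bottom  bias=-1
    (6,0)@(13, 1): e=[-85,0,119] → .  [on edge]
    (7,1)@(15, 3): e=[-51,0,85] → .  [on edge]
    (8,2)@(17, 5): e=[-17,0,51] → .  [on edge]
    (7,3)@(15, 7): e=[5,8,21] → X
    (8,3)@(17, 7): e=[11,4,19] → X
    (9,3)@(19, 7): e=[17,0,17] → .  [on edge]
    (7,4)@(15, 9): e=[33,12,-11] → .
    (8,4)@(17, 9): e=[39,8,-13] → .
  covered (2 px):
    . . . . . . . . . .
    . . . . . . . . . .
    . . . . . . . . . .
    . . . . . . . X X .
    . . . . . . . . . .

Final: [[3,0],[4,0],[5,0]]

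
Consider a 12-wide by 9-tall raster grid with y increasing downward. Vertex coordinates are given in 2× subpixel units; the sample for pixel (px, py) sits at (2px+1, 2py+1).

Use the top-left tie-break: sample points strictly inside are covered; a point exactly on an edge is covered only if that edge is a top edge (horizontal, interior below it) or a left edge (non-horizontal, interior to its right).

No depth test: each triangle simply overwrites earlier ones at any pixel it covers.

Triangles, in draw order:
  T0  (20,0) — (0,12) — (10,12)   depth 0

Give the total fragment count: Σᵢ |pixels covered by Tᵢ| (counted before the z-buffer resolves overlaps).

T0:
  2·area = 120  (B↔C swapped to make it positive)
  edge (20, 0)→(10, 12): d=(-10,12) right/bottom  bias=-1
  edge (10, 12)→(0, 12): d=(-10,0) right/bottom  bias=-1
  edge (0, 12)→(20, 0): d=(20,-12) top-left  bias=+0
    (9,0)@(19, 1): e=[2,110,8] → █
    (10,0)@(21, 1): e=[-22,110,32] → ·
    (7,1)@(15, 3): e=[30,90,0] → █  [on edge]
    (8,1)@(17, 3): e=[6,90,24] → █
    (9,1)@(19, 3): e=[-18,90,48] → ·
    (6,2)@(13, 5): e=[34,70,16] → █
    (8,2)@(17, 5): e=[-14,70,64] → ·
    (4,3)@(9, 7): e=[62,50,8] → █
    (5,3)@(11, 7): e=[38,50,32] → █
    (7,3)@(15, 7): e=[-10,50,80] → ·
    (2,4)@(5, 9): e=[90,30,0] → █  [on edge]
    (3,4)@(7, 9): e=[66,30,24] → █
  covered (16 px):
    · · · · · · · · · █ · ·
    · · · · · · · █ █ · · ·
    · · · · · · █ █ · · · ·
    · · · · █ █ █ · · · · ·
    · · █ █ █ █ · · · · · ·
    · █ █ █ █ · · · · · · ·
    · · · · · · · · · · · ·
    · · · · · · · · · · · ·
    · · · · · · · · · · · ·

Final: 16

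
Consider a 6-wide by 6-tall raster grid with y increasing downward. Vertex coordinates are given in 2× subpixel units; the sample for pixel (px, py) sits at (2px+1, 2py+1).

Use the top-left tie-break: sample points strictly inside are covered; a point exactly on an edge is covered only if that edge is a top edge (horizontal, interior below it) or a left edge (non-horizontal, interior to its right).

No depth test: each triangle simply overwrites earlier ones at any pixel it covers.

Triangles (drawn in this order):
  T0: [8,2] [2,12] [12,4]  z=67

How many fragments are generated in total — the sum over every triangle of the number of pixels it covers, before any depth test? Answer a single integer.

T0:
  2·area = 52  (B↔C swapped to make it positive)
  edge (8, 2)→(12, 4): d=(4,2) right/bottom  bias=-1
  edge (12, 4)→(2, 12): d=(-10,8) right/bottom  bias=-1
  edge (2, 12)→(8, 2): d=(6,-10) top-left  bias=+0
    (4,1)@(9, 3): e=[2,34,16] → X
    (5,1)@(11, 3): e=[-2,18,36] → .
    (3,2)@(7, 5): e=[14,30,8] → X
    (5,2)@(11, 5): e=[6,-2,48] → .
    (2,3)@(5, 7): e=[26,26,0] → X  [on edge]
    (4,3)@(9, 7): e=[18,-6,40] → .
    (2,4)@(5, 9): e=[34,6,12] → X
    (3,4)@(7, 9): e=[30,-10,32] → .
    (1,5)@(3, 11): e=[46,2,4] → X
    (2,5)@(5, 11): e=[42,-14,24] → .
  covered (7 px):
    . . . . . .
    . . . . X .
    . . . X X .
    . . X X . .
    . . X . . .
    . X . . . .

Answer: 7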